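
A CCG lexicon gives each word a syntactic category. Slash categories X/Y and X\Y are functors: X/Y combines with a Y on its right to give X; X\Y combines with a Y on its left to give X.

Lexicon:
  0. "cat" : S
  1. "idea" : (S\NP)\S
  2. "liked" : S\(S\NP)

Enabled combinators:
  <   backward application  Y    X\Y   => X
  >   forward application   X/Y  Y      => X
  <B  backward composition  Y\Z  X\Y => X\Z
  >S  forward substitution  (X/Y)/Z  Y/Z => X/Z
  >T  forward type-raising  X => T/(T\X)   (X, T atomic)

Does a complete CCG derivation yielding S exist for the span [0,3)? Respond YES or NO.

[0,3] S   <
  [0,2] S\NP   <
    [0,1] "cat" : S
    [1,2] "idea" : (S\NP)\S
  [2,3] "liked" : S\(S\NP)

YES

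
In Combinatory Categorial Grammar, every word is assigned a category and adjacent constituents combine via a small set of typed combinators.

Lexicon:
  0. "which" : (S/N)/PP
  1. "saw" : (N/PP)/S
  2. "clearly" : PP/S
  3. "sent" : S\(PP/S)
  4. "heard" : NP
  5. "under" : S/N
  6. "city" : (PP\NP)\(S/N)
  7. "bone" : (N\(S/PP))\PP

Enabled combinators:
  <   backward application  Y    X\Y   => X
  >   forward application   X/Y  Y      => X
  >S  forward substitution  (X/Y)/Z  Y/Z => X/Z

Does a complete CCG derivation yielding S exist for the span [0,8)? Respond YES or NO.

NO

(S/N)/PP (N/PP)/S PP/S S\(PP/S) NP S/N (PP\NP)\(S/N) (N\(S/PP))\PP
CKY chart[0,8] = {N}; S ∉ chart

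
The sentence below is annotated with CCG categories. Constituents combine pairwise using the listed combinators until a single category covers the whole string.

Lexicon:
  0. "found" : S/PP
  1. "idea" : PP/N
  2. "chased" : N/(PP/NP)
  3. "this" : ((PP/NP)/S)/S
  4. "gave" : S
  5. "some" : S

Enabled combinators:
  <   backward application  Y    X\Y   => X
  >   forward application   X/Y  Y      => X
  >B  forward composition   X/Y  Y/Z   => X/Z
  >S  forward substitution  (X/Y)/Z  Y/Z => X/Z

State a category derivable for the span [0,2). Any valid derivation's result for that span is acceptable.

S/N

[0,6] S   >
  [0,2] S/N   >B
    [0,1] "found" : S/PP
    [1,2] "idea" : PP/N
  [2,6] N   >
    [2,5] N/S   >B
      [2,3] "chased" : N/(PP/NP)
      [3,5] (PP/NP)/S   >
        [3,4] "this" : ((PP/NP)/S)/S
        [4,5] "gave" : S
    [5,6] "some" : S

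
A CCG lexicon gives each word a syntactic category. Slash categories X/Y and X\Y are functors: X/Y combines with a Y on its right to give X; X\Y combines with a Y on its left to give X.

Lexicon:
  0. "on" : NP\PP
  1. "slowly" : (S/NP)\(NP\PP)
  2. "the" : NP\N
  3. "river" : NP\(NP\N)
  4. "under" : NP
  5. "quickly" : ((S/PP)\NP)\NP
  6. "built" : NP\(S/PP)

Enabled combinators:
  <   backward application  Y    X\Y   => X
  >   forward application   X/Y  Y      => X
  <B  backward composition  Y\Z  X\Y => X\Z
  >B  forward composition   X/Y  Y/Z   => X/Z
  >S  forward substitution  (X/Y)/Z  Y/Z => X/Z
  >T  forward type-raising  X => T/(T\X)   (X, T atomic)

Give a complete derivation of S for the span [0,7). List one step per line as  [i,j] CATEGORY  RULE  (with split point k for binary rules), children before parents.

[0,7] S   >
  [0,2] S/NP   <
    [0,1] "on" : NP\PP
    [1,2] "slowly" : (S/NP)\(NP\PP)
  [2,7] NP   <
    [2,6] S/PP   <
      [2,4] NP   <
        [2,3] "the" : NP\N
        [3,4] "river" : NP\(NP\N)
      [4,6] (S/PP)\NP   <
        [4,5] "under" : NP
        [5,6] "quickly" : ((S/PP)\NP)\NP
    [6,7] "built" : NP\(S/PP)

[0,1] NP\PP  lex  "on"
[1,2] (S/NP)\(NP\PP)  lex  "slowly"
[0,2] S/NP  <  k=1
[2,3] NP\N  lex  "the"
[3,4] NP\(NP\N)  lex  "river"
[2,4] NP  <  k=3
[4,5] NP  lex  "under"
[5,6] ((S/PP)\NP)\NP  lex  "quickly"
[4,6] (S/PP)\NP  <  k=5
[2,6] S/PP  <  k=4
[6,7] NP\(S/PP)  lex  "built"
[2,7] NP  <  k=6
[0,7] S  >  k=2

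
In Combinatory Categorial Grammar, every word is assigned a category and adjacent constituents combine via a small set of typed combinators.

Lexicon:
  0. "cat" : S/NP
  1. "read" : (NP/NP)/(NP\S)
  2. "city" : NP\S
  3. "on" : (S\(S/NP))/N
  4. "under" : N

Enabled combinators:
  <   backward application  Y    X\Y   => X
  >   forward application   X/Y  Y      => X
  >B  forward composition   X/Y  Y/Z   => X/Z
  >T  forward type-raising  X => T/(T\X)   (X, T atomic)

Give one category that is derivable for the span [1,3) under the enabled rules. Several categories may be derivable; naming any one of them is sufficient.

NP/NP

[0,5] S   <
  [0,3] S/NP   >B
    [0,1] "cat" : S/NP
    [1,3] NP/NP   >
      [1,2] "read" : (NP/NP)/(NP\S)
      [2,3] "city" : NP\S
  [3,5] S\(S/NP)   >
    [3,4] "on" : (S\(S/NP))/N
    [4,5] "under" : N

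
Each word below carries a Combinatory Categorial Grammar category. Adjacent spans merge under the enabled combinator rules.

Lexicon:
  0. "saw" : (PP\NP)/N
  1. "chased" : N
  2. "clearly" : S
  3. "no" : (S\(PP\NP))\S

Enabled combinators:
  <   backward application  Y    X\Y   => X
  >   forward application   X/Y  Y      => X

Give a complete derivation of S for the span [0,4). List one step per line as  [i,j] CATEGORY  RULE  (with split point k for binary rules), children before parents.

[0,4] S   <
  [0,2] PP\NP   >
    [0,1] "saw" : (PP\NP)/N
    [1,2] "chased" : N
  [2,4] S\(PP\NP)   <
    [2,3] "clearly" : S
    [3,4] "no" : (S\(PP\NP))\S

[0,1] (PP\NP)/N  lex  "saw"
[1,2] N  lex  "chased"
[0,2] PP\NP  >  k=1
[2,3] S  lex  "clearly"
[3,4] (S\(PP\NP))\S  lex  "no"
[2,4] S\(PP\NP)  <  k=3
[0,4] S  <  k=2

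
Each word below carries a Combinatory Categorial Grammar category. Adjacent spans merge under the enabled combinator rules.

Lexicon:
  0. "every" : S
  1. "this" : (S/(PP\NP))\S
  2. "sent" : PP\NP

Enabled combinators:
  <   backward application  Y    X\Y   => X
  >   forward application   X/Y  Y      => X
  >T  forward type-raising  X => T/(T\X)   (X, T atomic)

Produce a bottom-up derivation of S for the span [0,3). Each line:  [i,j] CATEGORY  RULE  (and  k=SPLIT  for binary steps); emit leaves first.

[0,3] S   >
  [0,2] S/(PP\NP)   <
    [0,1] "every" : S
    [1,2] "this" : (S/(PP\NP))\S
  [2,3] "sent" : PP\NP

[0,1] S  lex  "every"
[1,2] (S/(PP\NP))\S  lex  "this"
[0,2] S/(PP\NP)  <  k=1
[2,3] PP\NP  lex  "sent"
[0,3] S  >  k=2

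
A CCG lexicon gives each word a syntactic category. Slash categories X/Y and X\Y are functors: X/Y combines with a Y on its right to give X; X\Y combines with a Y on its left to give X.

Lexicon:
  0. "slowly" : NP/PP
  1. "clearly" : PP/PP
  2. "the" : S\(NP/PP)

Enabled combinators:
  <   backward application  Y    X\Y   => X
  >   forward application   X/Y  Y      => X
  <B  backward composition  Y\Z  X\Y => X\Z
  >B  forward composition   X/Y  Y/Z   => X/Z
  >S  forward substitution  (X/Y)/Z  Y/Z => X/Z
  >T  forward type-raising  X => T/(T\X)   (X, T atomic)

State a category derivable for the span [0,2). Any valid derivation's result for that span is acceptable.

[0,3] S   <
  [0,2] NP/PP   >B
    [0,1] "slowly" : NP/PP
    [1,2] "clearly" : PP/PP
  [2,3] "the" : S\(NP/PP)

NP/PP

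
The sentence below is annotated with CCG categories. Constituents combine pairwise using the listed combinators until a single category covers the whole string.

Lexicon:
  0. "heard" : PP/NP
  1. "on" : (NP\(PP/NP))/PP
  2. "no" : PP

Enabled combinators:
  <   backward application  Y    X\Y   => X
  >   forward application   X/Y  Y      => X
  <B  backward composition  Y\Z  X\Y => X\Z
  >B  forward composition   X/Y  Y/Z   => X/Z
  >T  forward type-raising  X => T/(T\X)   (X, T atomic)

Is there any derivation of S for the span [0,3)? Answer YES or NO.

NO

PP/NP (NP\(PP/NP))/PP PP
CKY chart[0,3] = {N/(N\NP), NP, NP/(NP\NP), PP/(PP\NP), S/(S\NP)}; S ∉ chart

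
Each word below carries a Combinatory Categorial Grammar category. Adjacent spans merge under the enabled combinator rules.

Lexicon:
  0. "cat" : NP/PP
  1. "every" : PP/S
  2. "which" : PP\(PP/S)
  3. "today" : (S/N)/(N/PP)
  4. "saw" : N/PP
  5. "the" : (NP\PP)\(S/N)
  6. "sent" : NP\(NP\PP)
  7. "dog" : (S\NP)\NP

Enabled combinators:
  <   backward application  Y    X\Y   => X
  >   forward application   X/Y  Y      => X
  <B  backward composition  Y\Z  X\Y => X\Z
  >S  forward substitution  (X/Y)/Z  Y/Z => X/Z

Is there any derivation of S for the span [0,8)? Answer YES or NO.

[0,8] S   <
  [0,3] NP   >
    [0,1] "cat" : NP/PP
    [1,3] PP   <
      [1,2] "every" : PP/S
      [2,3] "which" : PP\(PP/S)
  [3,8] S\NP   <
    [3,7] NP   <
      [3,6] NP\PP   <
        [3,5] S/N   >
          [3,4] "today" : (S/N)/(N/PP)
          [4,5] "saw" : N/PP
        [5,6] "the" : (NP\PP)\(S/N)
      [6,7] "sent" : NP\(NP\PP)
    [7,8] "dog" : (S\NP)\NP

YES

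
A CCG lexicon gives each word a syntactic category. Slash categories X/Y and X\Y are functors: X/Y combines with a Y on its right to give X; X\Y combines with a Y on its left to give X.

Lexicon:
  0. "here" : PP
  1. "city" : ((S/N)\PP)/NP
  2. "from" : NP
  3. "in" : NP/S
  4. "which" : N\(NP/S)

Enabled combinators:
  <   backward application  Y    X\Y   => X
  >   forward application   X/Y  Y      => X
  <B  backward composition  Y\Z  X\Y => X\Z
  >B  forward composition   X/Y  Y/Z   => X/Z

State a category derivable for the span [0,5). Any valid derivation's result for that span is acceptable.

S

[0,5] S   >
  [0,3] S/N   <
    [0,1] "here" : PP
    [1,3] (S/N)\PP   >
      [1,2] "city" : ((S/N)\PP)/NP
      [2,3] "from" : NP
  [3,5] N   <
    [3,4] "in" : NP/S
    [4,5] "which" : N\(NP/S)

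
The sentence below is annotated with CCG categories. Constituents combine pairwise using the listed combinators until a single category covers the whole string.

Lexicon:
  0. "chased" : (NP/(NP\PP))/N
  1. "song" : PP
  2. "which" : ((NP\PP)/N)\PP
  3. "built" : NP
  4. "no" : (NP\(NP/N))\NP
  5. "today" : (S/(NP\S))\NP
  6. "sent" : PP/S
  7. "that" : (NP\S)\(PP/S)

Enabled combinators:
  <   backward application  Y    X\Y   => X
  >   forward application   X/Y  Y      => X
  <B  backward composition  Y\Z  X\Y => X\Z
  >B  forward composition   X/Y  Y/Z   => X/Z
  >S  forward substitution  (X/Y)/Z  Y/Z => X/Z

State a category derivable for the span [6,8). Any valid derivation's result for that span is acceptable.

[0,8] S   >
  [0,6] S/(NP\S)   <
    [0,5] NP   <
      [0,3] NP/N   >S
        [0,1] "chased" : (NP/(NP\PP))/N
        [1,3] (NP\PP)/N   <
          [1,2] "song" : PP
          [2,3] "which" : ((NP\PP)/N)\PP
      [3,5] NP\(NP/N)   <
        [3,4] "built" : NP
        [4,5] "no" : (NP\(NP/N))\NP
    [5,6] "today" : (S/(NP\S))\NP
  [6,8] NP\S   <
    [6,7] "sent" : PP/S
    [7,8] "that" : (NP\S)\(PP/S)

NP\S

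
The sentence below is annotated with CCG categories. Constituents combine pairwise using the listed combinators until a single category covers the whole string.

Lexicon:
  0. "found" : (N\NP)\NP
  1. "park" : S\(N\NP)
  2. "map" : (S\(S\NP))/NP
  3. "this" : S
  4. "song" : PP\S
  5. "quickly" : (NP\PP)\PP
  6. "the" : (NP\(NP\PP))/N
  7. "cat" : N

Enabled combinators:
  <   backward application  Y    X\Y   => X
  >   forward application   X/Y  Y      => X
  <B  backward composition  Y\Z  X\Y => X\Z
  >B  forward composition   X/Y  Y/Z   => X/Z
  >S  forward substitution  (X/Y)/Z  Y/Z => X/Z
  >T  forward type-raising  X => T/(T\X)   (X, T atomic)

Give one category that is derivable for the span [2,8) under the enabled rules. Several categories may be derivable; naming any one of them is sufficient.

[0,8] S   <
  [0,2] S\NP   <B
    [0,1] "found" : (N\NP)\NP
    [1,2] "park" : S\(N\NP)
  [2,8] S\(S\NP)   >
    [2,3] "map" : (S\(S\NP))/NP
    [3,8] NP   <
      [3,6] NP\PP   <
        [3,5] PP   <
          [3,4] "this" : S
          [4,5] "song" : PP\S
        [5,6] "quickly" : (NP\PP)\PP
      [6,8] NP\(NP\PP)   >
        [6,7] "the" : (NP\(NP\PP))/N
        [7,8] "cat" : N

S\(S\NP)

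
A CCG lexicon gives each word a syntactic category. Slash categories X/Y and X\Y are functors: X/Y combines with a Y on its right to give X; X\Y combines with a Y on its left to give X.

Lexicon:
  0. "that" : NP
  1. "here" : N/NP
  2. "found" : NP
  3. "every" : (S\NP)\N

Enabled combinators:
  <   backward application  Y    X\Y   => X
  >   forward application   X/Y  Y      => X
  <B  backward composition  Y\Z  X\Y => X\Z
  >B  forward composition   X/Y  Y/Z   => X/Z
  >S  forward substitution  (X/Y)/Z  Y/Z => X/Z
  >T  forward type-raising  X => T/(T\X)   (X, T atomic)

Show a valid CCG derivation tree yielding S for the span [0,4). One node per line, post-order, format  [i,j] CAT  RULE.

[0,1] NP  lex  "that"
[0,1] S/(S\NP)  >T
[1,2] N/NP  lex  "here"
[2,3] NP  lex  "found"
[1,3] N  >  k=2
[3,4] (S\NP)\N  lex  "every"
[1,4] S\NP  <  k=3
[0,4] S  >  k=1

[0,4] S   >
  [0,1] S/(S\NP)   >T
    [0,1] "that" : NP
  [1,4] S\NP   <
    [1,3] N   >
      [1,2] "here" : N/NP
      [2,3] "found" : NP
    [3,4] "every" : (S\NP)\N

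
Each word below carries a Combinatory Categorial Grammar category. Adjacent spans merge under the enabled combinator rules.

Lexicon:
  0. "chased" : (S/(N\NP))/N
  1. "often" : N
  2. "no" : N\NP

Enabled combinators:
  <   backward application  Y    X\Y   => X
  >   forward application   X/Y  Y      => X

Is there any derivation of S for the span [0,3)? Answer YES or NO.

YES

[0,3] S   >
  [0,2] S/(N\NP)   >
    [0,1] "chased" : (S/(N\NP))/N
    [1,2] "often" : N
  [2,3] "no" : N\NP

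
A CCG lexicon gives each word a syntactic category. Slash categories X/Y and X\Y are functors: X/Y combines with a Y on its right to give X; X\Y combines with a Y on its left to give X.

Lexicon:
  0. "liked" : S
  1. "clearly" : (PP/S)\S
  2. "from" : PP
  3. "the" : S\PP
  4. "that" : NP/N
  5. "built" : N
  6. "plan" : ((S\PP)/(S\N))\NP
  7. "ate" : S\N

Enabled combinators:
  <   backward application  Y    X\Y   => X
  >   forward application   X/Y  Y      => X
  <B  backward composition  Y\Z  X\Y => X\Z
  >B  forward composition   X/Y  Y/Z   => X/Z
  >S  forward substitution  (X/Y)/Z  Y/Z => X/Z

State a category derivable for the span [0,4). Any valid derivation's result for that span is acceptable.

[0,8] S   <
  [0,4] PP   >
    [0,2] PP/S   <
      [0,1] "liked" : S
      [1,2] "clearly" : (PP/S)\S
    [2,4] S   <
      [2,3] "from" : PP
      [3,4] "the" : S\PP
  [4,8] S\PP   >
    [4,7] (S\PP)/(S\N)   <
      [4,6] NP   >
        [4,5] "that" : NP/N
        [5,6] "built" : N
      [6,7] "plan" : ((S\PP)/(S\N))\NP
    [7,8] "ate" : S\N

PP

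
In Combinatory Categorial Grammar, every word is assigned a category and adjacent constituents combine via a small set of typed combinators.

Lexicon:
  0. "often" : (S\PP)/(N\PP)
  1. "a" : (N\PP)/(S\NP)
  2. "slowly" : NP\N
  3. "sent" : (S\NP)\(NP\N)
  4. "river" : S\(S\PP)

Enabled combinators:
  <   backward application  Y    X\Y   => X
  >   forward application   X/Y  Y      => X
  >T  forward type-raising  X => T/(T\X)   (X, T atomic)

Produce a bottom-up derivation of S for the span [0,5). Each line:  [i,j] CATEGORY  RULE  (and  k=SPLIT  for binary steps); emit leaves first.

[0,1] (S\PP)/(N\PP)  lex  "often"
[1,2] (N\PP)/(S\NP)  lex  "a"
[2,3] NP\N  lex  "slowly"
[3,4] (S\NP)\(NP\N)  lex  "sent"
[2,4] S\NP  <  k=3
[1,4] N\PP  >  k=2
[0,4] S\PP  >  k=1
[4,5] S\(S\PP)  lex  "river"
[0,5] S  <  k=4

[0,5] S   <
  [0,4] S\PP   >
    [0,1] "often" : (S\PP)/(N\PP)
    [1,4] N\PP   >
      [1,2] "a" : (N\PP)/(S\NP)
      [2,4] S\NP   <
        [2,3] "slowly" : NP\N
        [3,4] "sent" : (S\NP)\(NP\N)
  [4,5] "river" : S\(S\PP)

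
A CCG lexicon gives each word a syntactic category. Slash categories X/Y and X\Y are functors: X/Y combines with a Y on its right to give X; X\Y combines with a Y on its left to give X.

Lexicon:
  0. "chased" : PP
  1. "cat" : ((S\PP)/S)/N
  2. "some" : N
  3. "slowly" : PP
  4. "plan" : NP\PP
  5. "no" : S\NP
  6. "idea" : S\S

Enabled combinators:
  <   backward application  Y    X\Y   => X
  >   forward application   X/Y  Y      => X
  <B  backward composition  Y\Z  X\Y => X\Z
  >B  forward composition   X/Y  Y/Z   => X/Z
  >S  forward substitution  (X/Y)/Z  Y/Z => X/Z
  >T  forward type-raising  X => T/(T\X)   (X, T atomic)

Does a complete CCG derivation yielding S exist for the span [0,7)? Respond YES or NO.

[0,7] S   <
  [0,1] "chased" : PP
  [1,7] S\PP   >
    [1,3] (S\PP)/S   >
      [1,2] "cat" : ((S\PP)/S)/N
      [2,3] "some" : N
    [3,7] S   <
      [3,5] NP   >
        [3,4] NP/(NP\PP)   >T
          [3,4] "slowly" : PP
        [4,5] "plan" : NP\PP
      [5,7] S\NP   <B
        [5,6] "no" : S\NP
        [6,7] "idea" : S\S

YES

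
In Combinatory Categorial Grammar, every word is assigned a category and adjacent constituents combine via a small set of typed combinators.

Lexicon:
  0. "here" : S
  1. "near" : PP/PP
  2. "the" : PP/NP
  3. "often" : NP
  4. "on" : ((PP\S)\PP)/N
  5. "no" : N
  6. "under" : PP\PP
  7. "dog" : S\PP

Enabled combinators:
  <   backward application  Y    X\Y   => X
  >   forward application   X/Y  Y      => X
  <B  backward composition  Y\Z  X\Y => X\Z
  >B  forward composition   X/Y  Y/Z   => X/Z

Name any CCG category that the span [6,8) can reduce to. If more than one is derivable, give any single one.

[0,8] S   <
  [0,6] PP   <
    [0,1] "here" : S
    [1,6] PP\S   <
      [1,4] PP   >
        [1,3] PP/NP   >B
          [1,2] "near" : PP/PP
          [2,3] "the" : PP/NP
        [3,4] "often" : NP
      [4,6] (PP\S)\PP   >
        [4,5] "on" : ((PP\S)\PP)/N
        [5,6] "no" : N
  [6,8] S\PP   <B
    [6,7] "under" : PP\PP
    [7,8] "dog" : S\PP

S\PP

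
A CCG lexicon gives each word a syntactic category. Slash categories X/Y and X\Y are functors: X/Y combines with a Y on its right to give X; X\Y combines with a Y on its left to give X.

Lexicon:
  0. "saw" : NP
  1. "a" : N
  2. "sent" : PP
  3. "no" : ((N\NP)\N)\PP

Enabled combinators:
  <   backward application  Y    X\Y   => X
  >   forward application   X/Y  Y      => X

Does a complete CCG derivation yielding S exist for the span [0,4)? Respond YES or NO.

NP N PP ((N\NP)\N)\PP
CKY chart[0,4] = {N}; S ∉ chart

NO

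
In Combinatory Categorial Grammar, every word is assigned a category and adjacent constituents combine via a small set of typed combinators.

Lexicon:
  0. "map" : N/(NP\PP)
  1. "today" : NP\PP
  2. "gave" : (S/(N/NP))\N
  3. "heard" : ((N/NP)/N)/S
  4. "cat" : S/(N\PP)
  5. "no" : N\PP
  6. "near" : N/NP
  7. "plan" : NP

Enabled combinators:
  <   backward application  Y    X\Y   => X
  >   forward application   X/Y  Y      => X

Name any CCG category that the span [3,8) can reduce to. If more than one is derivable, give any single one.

N/NP

[0,8] S   >
  [0,3] S/(N/NP)   <
    [0,2] N   >
      [0,1] "map" : N/(NP\PP)
      [1,2] "today" : NP\PP
    [2,3] "gave" : (S/(N/NP))\N
  [3,8] N/NP   >
    [3,6] (N/NP)/N   >
      [3,4] "heard" : ((N/NP)/N)/S
      [4,6] S   >
        [4,5] "cat" : S/(N\PP)
        [5,6] "no" : N\PP
    [6,8] N   >
      [6,7] "near" : N/NP
      [7,8] "plan" : NP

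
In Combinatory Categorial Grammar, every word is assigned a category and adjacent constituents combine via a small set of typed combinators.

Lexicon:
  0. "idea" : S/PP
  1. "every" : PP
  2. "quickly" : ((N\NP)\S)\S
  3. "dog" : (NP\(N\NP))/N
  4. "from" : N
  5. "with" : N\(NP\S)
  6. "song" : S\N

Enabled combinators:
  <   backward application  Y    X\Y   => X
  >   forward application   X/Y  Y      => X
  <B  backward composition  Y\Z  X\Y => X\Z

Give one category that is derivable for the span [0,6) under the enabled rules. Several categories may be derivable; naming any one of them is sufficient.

N

[0,7] S   <
  [0,6] N   <
    [0,5] NP\S   <B
      [0,3] (N\NP)\S   <
        [0,2] S   >
          [0,1] "idea" : S/PP
          [1,2] "every" : PP
        [2,3] "quickly" : ((N\NP)\S)\S
      [3,5] NP\(N\NP)   >
        [3,4] "dog" : (NP\(N\NP))/N
        [4,5] "from" : N
    [5,6] "with" : N\(NP\S)
  [6,7] "song" : S\N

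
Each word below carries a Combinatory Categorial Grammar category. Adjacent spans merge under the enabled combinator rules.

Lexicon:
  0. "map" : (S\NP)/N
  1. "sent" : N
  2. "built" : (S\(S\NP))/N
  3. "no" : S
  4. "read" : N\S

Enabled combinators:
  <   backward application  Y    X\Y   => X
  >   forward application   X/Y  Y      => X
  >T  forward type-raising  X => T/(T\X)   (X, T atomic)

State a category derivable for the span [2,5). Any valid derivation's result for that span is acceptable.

S\(S\NP)

[0,5] S   <
  [0,2] S\NP   >
    [0,1] "map" : (S\NP)/N
    [1,2] "sent" : N
  [2,5] S\(S\NP)   >
    [2,3] "built" : (S\(S\NP))/N
    [3,5] N   >
      [3,4] N/(N\S)   >T
        [3,4] "no" : S
      [4,5] "read" : N\S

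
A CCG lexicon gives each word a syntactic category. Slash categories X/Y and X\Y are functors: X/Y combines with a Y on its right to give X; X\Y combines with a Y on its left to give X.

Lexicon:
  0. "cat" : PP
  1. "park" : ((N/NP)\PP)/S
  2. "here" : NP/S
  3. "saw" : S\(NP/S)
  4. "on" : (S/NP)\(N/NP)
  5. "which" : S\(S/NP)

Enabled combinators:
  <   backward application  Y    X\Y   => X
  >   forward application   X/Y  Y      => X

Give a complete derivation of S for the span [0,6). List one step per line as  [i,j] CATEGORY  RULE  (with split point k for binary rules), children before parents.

[0,6] S   <
  [0,5] S/NP   <
    [0,4] N/NP   <
      [0,1] "cat" : PP
      [1,4] (N/NP)\PP   >
        [1,2] "park" : ((N/NP)\PP)/S
        [2,4] S   <
          [2,3] "here" : NP/S
          [3,4] "saw" : S\(NP/S)
    [4,5] "on" : (S/NP)\(N/NP)
  [5,6] "which" : S\(S/NP)

[0,1] PP  lex  "cat"
[1,2] ((N/NP)\PP)/S  lex  "park"
[2,3] NP/S  lex  "here"
[3,4] S\(NP/S)  lex  "saw"
[2,4] S  <  k=3
[1,4] (N/NP)\PP  >  k=2
[0,4] N/NP  <  k=1
[4,5] (S/NP)\(N/NP)  lex  "on"
[0,5] S/NP  <  k=4
[5,6] S\(S/NP)  lex  "which"
[0,6] S  <  k=5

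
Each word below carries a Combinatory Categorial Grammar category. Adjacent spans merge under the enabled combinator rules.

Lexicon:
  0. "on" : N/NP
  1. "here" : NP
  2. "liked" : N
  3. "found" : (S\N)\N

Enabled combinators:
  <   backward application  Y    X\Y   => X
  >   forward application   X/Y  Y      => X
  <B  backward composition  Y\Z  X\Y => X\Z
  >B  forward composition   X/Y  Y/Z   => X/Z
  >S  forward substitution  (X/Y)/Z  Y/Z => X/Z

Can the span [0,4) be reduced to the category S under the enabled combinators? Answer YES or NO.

[0,4] S   <
  [0,2] N   >
    [0,1] "on" : N/NP
    [1,2] "here" : NP
  [2,4] S\N   <
    [2,3] "liked" : N
    [3,4] "found" : (S\N)\N

YES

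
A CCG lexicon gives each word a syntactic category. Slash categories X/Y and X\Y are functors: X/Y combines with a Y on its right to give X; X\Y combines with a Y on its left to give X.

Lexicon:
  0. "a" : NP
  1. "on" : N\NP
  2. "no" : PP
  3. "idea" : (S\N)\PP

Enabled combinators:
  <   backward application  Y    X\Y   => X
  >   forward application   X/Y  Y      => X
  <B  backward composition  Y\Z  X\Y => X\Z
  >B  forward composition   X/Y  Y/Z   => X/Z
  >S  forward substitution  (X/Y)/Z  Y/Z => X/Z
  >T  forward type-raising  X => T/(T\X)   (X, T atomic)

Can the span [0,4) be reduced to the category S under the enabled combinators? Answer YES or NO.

YES

[0,4] S   >
  [0,1] S/(S\NP)   >T
    [0,1] "a" : NP
  [1,4] S\NP   <B
    [1,2] "on" : N\NP
    [2,4] S\N   <
      [2,3] "no" : PP
      [3,4] "idea" : (S\N)\PP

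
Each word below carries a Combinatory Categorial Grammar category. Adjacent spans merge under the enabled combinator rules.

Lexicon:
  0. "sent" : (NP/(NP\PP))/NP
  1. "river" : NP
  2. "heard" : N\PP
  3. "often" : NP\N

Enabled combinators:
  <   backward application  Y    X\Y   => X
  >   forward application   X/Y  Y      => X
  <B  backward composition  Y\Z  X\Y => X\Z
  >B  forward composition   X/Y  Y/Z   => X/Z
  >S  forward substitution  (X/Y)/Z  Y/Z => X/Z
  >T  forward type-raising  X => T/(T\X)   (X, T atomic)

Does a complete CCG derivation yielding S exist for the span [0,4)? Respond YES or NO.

(NP/(NP\PP))/NP NP N\PP NP\N
CKY chart[0,4] = {N/(N\NP), NP, NP/(NP\NP), PP/(PP\NP), S/(S\NP)}; S ∉ chart

NO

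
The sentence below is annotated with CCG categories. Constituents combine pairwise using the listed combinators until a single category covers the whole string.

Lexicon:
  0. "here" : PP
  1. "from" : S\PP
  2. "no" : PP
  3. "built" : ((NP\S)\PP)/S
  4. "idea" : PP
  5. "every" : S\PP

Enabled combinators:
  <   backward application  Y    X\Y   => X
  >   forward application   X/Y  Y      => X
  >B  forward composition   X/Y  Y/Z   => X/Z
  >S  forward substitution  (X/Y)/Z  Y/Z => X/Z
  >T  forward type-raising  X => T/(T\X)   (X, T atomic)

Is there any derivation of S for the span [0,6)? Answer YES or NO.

PP S\PP PP ((NP\S)\PP)/S PP S\PP
CKY chart[0,6] = {N/(N\NP), NP, NP/(NP\NP), PP/(PP\NP), S/(S\NP)}; S ∉ chart

NO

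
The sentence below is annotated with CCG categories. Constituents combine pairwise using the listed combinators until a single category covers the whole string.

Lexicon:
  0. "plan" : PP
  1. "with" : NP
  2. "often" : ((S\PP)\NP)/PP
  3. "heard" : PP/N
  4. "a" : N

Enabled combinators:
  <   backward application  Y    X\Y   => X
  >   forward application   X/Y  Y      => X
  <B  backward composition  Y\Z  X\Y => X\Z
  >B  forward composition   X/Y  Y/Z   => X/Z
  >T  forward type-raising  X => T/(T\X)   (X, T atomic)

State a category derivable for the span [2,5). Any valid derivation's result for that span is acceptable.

[0,5] S   >
  [0,1] S/(S\PP)   >T
    [0,1] "plan" : PP
  [1,5] S\PP   <
    [1,2] "with" : NP
    [2,5] (S\PP)\NP   >
      [2,3] "often" : ((S\PP)\NP)/PP
      [3,5] PP   >
        [3,4] "heard" : PP/N
        [4,5] "a" : N

(S\PP)\NP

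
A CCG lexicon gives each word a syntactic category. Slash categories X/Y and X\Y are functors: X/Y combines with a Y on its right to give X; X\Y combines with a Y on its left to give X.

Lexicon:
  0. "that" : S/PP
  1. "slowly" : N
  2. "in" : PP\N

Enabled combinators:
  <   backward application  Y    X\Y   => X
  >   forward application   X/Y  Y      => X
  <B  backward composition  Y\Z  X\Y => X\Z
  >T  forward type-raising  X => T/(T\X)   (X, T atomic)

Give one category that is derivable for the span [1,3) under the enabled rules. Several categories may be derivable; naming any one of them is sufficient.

[0,3] S   >
  [0,1] "that" : S/PP
  [1,3] PP   >
    [1,2] PP/(PP\N)   >T
      [1,2] "slowly" : N
    [2,3] "in" : PP\N

PP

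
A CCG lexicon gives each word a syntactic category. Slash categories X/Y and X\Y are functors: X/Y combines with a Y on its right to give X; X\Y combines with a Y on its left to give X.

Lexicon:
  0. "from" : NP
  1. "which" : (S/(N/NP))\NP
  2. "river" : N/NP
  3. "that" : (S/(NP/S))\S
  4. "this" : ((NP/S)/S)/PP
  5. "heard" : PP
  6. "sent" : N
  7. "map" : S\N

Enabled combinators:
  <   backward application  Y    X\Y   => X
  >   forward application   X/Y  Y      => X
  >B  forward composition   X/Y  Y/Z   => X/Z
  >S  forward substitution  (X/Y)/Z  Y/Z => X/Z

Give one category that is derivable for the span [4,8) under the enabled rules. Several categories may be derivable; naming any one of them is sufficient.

NP/S

[0,8] S   >
  [0,4] S/(NP/S)   <
    [0,3] S   >
      [0,2] S/(N/NP)   <
        [0,1] "from" : NP
        [1,2] "which" : (S/(N/NP))\NP
      [2,3] "river" : N/NP
    [3,4] "that" : (S/(NP/S))\S
  [4,8] NP/S   >
    [4,6] (NP/S)/S   >
      [4,5] "this" : ((NP/S)/S)/PP
      [5,6] "heard" : PP
    [6,8] S   <
      [6,7] "sent" : N
      [7,8] "map" : S\N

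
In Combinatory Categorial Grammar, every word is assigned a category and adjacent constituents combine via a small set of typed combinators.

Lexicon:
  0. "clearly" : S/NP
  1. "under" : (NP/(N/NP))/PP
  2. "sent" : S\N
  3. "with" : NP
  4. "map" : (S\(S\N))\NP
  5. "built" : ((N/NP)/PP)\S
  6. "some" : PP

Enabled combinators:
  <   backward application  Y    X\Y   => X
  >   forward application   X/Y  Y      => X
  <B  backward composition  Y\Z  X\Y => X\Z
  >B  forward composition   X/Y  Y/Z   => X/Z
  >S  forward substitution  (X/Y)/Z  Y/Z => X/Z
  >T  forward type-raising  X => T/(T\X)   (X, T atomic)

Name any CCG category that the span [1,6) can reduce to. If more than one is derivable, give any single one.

[0,7] S   >
  [0,1] "clearly" : S/NP
  [1,7] NP   >
    [1,6] NP/PP   >S
      [1,2] "under" : (NP/(N/NP))/PP
      [2,6] (N/NP)/PP   <
        [2,5] S   <
          [2,3] "sent" : S\N
          [3,5] S\(S\N)   <
            [3,4] "with" : NP
            [4,5] "map" : (S\(S\N))\NP
        [5,6] "built" : ((N/NP)/PP)\S
    [6,7] "some" : PP

NP/PP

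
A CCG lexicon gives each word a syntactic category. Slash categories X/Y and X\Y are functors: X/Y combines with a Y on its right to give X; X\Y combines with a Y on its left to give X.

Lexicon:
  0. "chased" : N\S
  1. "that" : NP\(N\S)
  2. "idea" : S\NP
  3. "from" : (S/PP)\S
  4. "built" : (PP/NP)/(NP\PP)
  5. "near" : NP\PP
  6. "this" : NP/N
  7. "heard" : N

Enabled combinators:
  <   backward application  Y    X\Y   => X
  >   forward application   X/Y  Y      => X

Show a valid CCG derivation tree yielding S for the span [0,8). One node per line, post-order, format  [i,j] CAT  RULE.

[0,1] N\S  lex  "chased"
[1,2] NP\(N\S)  lex  "that"
[0,2] NP  <  k=1
[2,3] S\NP  lex  "idea"
[0,3] S  <  k=2
[3,4] (S/PP)\S  lex  "from"
[0,4] S/PP  <  k=3
[4,5] (PP/NP)/(NP\PP)  lex  "built"
[5,6] NP\PP  lex  "near"
[4,6] PP/NP  >  k=5
[6,7] NP/N  lex  "this"
[7,8] N  lex  "heard"
[6,8] NP  >  k=7
[4,8] PP  >  k=6
[0,8] S  >  k=4

[0,8] S   >
  [0,4] S/PP   <
    [0,3] S   <
      [0,2] NP   <
        [0,1] "chased" : N\S
        [1,2] "that" : NP\(N\S)
      [2,3] "idea" : S\NP
    [3,4] "from" : (S/PP)\S
  [4,8] PP   >
    [4,6] PP/NP   >
      [4,5] "built" : (PP/NP)/(NP\PP)
      [5,6] "near" : NP\PP
    [6,8] NP   >
      [6,7] "this" : NP/N
      [7,8] "heard" : N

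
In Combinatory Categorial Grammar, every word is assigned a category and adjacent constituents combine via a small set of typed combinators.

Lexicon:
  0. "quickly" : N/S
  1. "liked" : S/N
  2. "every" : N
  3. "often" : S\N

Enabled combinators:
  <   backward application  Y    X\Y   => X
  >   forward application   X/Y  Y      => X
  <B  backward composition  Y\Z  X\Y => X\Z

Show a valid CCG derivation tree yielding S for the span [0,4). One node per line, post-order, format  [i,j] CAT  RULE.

[0,1] N/S  lex  "quickly"
[1,2] S/N  lex  "liked"
[2,3] N  lex  "every"
[1,3] S  >  k=2
[0,3] N  >  k=1
[3,4] S\N  lex  "often"
[0,4] S  <  k=3

[0,4] S   <
  [0,3] N   >
    [0,1] "quickly" : N/S
    [1,3] S   >
      [1,2] "liked" : S/N
      [2,3] "every" : N
  [3,4] "often" : S\N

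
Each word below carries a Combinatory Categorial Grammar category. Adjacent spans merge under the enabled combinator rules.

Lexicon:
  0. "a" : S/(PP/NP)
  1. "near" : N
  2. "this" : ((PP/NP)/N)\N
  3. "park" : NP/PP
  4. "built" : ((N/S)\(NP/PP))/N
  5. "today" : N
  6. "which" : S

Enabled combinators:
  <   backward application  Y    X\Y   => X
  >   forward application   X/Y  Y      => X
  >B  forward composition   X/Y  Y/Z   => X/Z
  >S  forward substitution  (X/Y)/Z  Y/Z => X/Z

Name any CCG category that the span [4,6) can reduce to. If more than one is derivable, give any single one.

[0,7] S   >
  [0,1] "a" : S/(PP/NP)
  [1,7] PP/NP   >
    [1,3] (PP/NP)/N   <
      [1,2] "near" : N
      [2,3] "this" : ((PP/NP)/N)\N
    [3,7] N   >
      [3,6] N/S   <
        [3,4] "park" : NP/PP
        [4,6] (N/S)\(NP/PP)   >
          [4,5] "built" : ((N/S)\(NP/PP))/N
          [5,6] "today" : N
      [6,7] "which" : S

(N/S)\(NP/PP)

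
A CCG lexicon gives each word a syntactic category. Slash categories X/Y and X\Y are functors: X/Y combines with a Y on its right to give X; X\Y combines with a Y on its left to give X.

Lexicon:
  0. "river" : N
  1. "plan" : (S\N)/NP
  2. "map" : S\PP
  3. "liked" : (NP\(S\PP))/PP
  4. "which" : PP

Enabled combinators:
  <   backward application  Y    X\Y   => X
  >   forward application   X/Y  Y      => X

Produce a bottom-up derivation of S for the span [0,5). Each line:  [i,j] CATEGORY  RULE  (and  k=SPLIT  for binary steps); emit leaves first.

[0,5] S   <
  [0,1] "river" : N
  [1,5] S\N   >
    [1,2] "plan" : (S\N)/NP
    [2,5] NP   <
      [2,3] "map" : S\PP
      [3,5] NP\(S\PP)   >
        [3,4] "liked" : (NP\(S\PP))/PP
        [4,5] "which" : PP

[0,1] N  lex  "river"
[1,2] (S\N)/NP  lex  "plan"
[2,3] S\PP  lex  "map"
[3,4] (NP\(S\PP))/PP  lex  "liked"
[4,5] PP  lex  "which"
[3,5] NP\(S\PP)  >  k=4
[2,5] NP  <  k=3
[1,5] S\N  >  k=2
[0,5] S  <  k=1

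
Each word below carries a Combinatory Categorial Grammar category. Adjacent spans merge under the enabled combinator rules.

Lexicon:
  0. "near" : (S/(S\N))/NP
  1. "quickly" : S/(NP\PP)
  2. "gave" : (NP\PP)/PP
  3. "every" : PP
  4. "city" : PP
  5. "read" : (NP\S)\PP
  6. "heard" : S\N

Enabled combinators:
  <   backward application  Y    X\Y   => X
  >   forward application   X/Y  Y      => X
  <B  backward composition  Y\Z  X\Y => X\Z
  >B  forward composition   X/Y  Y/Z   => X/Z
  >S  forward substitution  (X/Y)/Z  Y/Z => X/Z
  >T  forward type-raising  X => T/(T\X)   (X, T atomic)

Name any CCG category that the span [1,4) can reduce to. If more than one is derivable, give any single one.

[0,7] S   >
  [0,6] S/(S\N)   >
    [0,1] "near" : (S/(S\N))/NP
    [1,6] NP   <
      [1,4] S   >
        [1,2] "quickly" : S/(NP\PP)
        [2,4] NP\PP   >
          [2,3] "gave" : (NP\PP)/PP
          [3,4] "every" : PP
      [4,6] NP\S   <
        [4,5] "city" : PP
        [5,6] "read" : (NP\S)\PP
  [6,7] "heard" : S\N

S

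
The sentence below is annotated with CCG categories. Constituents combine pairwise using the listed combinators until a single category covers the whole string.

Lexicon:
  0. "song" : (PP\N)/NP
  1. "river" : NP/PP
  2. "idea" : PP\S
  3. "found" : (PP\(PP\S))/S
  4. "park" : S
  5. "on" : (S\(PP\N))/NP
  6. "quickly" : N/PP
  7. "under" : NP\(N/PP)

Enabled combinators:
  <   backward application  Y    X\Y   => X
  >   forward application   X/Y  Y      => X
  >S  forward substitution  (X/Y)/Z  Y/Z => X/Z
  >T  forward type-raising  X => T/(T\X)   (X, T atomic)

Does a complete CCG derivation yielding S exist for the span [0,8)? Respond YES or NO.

[0,8] S   <
  [0,5] PP\N   >
    [0,1] "song" : (PP\N)/NP
    [1,5] NP   >
      [1,2] "river" : NP/PP
      [2,5] PP   <
        [2,3] "idea" : PP\S
        [3,5] PP\(PP\S)   >
          [3,4] "found" : (PP\(PP\S))/S
          [4,5] "park" : S
  [5,8] S\(PP\N)   >
    [5,6] "on" : (S\(PP\N))/NP
    [6,8] NP   <
      [6,7] "quickly" : N/PP
      [7,8] "under" : NP\(N/PP)

YES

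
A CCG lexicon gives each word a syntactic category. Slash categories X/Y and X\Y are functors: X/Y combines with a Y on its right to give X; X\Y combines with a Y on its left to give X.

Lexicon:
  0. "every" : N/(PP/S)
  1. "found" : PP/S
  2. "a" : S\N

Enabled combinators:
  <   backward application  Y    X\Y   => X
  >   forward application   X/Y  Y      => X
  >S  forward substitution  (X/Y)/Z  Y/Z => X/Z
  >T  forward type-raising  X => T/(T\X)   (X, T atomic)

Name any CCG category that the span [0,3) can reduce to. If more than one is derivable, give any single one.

[0,3] S   <
  [0,2] N   >
    [0,1] "every" : N/(PP/S)
    [1,2] "found" : PP/S
  [2,3] "a" : S\N

S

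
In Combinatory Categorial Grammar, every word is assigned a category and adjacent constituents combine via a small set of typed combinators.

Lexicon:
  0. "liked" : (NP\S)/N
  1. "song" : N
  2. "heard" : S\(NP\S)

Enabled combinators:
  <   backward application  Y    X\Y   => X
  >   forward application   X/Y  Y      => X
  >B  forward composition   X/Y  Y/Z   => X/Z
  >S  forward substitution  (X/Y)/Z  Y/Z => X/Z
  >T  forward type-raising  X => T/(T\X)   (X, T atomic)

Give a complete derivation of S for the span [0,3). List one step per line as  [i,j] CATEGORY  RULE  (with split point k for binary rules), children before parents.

[0,1] (NP\S)/N  lex  "liked"
[1,2] N  lex  "song"
[0,2] NP\S  >  k=1
[2,3] S\(NP\S)  lex  "heard"
[0,3] S  <  k=2

[0,3] S   <
  [0,2] NP\S   >
    [0,1] "liked" : (NP\S)/N
    [1,2] "song" : N
  [2,3] "heard" : S\(NP\S)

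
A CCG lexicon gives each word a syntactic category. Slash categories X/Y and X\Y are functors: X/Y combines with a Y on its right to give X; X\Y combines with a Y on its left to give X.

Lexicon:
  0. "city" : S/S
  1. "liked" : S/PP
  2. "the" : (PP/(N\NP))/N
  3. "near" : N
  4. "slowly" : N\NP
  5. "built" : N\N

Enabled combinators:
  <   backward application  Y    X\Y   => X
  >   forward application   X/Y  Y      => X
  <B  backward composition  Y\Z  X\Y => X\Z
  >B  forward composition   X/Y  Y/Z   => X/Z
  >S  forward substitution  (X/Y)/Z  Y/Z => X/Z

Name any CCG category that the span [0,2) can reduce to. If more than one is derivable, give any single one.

S/PP

[0,6] S   >
  [0,2] S/PP   >B
    [0,1] "city" : S/S
    [1,2] "liked" : S/PP
  [2,6] PP   >
    [2,4] PP/(N\NP)   >
      [2,3] "the" : (PP/(N\NP))/N
      [3,4] "near" : N
    [4,6] N\NP   <B
      [4,5] "slowly" : N\NP
      [5,6] "built" : N\N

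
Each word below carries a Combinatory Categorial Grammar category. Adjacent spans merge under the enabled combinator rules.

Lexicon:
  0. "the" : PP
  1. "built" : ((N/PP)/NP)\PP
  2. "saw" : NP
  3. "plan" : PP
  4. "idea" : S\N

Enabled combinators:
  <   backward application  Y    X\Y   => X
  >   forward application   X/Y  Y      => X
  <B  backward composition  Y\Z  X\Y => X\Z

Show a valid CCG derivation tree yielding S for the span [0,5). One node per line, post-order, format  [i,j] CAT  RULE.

[0,5] S   <
  [0,4] N   >
    [0,3] N/PP   >
      [0,2] (N/PP)/NP   <
        [0,1] "the" : PP
        [1,2] "built" : ((N/PP)/NP)\PP
      [2,3] "saw" : NP
    [3,4] "plan" : PP
  [4,5] "idea" : S\N

[0,1] PP  lex  "the"
[1,2] ((N/PP)/NP)\PP  lex  "built"
[0,2] (N/PP)/NP  <  k=1
[2,3] NP  lex  "saw"
[0,3] N/PP  >  k=2
[3,4] PP  lex  "plan"
[0,4] N  >  k=3
[4,5] S\N  lex  "idea"
[0,5] S  <  k=4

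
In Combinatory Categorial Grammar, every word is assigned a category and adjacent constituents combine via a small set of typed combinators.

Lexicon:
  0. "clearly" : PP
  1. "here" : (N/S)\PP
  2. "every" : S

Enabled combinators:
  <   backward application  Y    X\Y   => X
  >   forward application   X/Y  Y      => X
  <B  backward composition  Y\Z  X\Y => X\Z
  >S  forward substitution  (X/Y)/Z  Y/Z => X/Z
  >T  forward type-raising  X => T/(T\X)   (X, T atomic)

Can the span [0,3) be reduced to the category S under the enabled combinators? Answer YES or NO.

PP (N/S)\PP S
CKY chart[0,3] = {N, N/(N\N), NP/(NP\N), PP/(PP\N), S/(S\N)}; S ∉ chart

NO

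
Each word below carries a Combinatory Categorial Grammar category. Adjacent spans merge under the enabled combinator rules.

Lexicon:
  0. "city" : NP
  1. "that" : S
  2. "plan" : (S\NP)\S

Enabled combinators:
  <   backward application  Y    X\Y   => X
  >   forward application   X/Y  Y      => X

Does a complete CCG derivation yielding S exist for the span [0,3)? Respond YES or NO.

YES

[0,3] S   <
  [0,1] "city" : NP
  [1,3] S\NP   <
    [1,2] "that" : S
    [2,3] "plan" : (S\NP)\S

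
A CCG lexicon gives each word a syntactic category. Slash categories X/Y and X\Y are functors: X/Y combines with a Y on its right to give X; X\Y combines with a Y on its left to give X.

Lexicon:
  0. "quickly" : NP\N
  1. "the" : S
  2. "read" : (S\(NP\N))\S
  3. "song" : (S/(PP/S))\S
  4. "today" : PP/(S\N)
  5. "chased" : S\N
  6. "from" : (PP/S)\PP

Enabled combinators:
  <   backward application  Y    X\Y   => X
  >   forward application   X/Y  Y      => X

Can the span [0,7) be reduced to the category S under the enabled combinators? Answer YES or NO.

YES

[0,7] S   >
  [0,4] S/(PP/S)   <
    [0,3] S   <
      [0,1] "quickly" : NP\N
      [1,3] S\(NP\N)   <
        [1,2] "the" : S
        [2,3] "read" : (S\(NP\N))\S
    [3,4] "song" : (S/(PP/S))\S
  [4,7] PP/S   <
    [4,6] PP   >
      [4,5] "today" : PP/(S\N)
      [5,6] "chased" : S\N
    [6,7] "from" : (PP/S)\PP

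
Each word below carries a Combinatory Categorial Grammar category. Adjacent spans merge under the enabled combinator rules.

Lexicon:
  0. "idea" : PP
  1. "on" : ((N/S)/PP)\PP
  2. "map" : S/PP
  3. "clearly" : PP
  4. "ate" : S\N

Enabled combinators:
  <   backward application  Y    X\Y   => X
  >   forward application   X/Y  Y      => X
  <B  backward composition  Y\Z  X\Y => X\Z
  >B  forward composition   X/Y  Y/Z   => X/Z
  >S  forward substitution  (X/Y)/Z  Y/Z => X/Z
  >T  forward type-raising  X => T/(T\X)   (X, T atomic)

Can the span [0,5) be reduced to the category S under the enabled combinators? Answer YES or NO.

YES

[0,5] S   <
  [0,4] N   >
    [0,3] N/PP   >S
      [0,2] (N/S)/PP   <
        [0,1] "idea" : PP
        [1,2] "on" : ((N/S)/PP)\PP
      [2,3] "map" : S/PP
    [3,4] "clearly" : PP
  [4,5] "ate" : S\N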